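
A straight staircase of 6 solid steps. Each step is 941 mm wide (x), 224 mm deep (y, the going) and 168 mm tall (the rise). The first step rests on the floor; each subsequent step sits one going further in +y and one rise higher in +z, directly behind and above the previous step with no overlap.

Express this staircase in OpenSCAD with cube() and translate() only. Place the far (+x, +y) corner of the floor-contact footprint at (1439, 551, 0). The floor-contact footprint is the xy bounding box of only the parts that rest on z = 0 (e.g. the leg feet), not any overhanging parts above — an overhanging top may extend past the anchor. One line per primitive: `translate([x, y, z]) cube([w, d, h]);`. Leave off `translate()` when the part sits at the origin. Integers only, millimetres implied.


translate([498, 327, 0]) cube([941, 224, 168]);
translate([498, 551, 168]) cube([941, 224, 168]);
translate([498, 775, 336]) cube([941, 224, 168]);
translate([498, 999, 504]) cube([941, 224, 168]);
translate([498, 1223, 672]) cube([941, 224, 168]);
translate([498, 1447, 840]) cube([941, 224, 168]);


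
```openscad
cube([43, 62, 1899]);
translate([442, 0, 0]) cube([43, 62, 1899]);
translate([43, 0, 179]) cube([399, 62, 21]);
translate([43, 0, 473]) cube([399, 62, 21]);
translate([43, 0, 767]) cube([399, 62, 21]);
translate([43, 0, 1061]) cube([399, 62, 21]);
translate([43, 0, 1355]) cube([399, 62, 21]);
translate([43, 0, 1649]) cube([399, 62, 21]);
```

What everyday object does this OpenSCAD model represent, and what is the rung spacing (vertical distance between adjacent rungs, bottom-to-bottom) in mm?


A ladder. The rung spacing is 294 mm.

Two tall 43×62 posts with 6 short bars between them — a ladder. Adjacent rungs sit at z = 179 and z = 473, so the spacing is 473 − 179 = 294 mm.


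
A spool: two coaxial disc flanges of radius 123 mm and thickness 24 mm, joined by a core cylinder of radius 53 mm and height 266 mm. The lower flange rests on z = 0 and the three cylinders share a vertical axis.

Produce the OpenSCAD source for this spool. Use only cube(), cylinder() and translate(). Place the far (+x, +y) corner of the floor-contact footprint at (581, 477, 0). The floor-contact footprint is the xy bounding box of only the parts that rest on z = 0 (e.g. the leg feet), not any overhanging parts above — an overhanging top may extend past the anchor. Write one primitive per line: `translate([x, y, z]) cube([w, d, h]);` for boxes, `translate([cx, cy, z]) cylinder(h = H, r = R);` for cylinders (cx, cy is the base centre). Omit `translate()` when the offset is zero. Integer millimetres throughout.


translate([458, 354, 0]) cylinder(h = 24, r = 123);
translate([458, 354, 24]) cylinder(h = 266, r = 53);
translate([458, 354, 290]) cylinder(h = 24, r = 123);


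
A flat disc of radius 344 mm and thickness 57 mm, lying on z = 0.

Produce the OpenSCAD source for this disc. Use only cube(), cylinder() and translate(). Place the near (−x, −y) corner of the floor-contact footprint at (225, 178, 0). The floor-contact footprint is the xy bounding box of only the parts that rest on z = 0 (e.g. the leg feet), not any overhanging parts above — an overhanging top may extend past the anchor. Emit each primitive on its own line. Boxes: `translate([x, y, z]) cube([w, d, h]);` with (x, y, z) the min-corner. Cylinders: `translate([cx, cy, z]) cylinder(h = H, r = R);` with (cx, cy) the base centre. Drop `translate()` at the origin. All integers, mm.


translate([569, 522, 0]) cylinder(h = 57, r = 344);


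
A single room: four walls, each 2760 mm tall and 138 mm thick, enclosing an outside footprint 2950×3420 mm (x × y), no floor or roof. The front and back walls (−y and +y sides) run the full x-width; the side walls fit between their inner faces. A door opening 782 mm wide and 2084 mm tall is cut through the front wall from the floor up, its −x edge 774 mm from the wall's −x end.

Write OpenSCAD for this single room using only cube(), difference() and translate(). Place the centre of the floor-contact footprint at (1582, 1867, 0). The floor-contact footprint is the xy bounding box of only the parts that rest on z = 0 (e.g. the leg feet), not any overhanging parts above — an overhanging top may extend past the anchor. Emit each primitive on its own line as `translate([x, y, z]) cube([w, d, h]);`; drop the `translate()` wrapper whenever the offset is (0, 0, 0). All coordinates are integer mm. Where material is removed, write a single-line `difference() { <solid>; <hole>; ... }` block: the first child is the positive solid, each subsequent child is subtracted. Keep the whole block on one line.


difference() { translate([107, 157, 0]) cube([2950, 138, 2760]); translate([881, 157, 0]) cube([782, 138, 2084]); }
translate([107, 3439, 0]) cube([2950, 138, 2760]);
translate([107, 295, 0]) cube([138, 3144, 2760]);
translate([2919, 295, 0]) cube([138, 3144, 2760]);


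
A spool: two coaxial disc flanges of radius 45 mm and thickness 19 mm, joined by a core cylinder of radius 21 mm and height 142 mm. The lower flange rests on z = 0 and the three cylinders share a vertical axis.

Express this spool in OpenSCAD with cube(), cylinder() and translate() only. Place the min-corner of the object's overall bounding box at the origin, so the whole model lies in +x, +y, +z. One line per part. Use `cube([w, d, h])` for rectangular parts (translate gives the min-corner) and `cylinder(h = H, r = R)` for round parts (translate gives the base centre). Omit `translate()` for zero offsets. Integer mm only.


translate([45, 45, 0]) cylinder(h = 19, r = 45);
translate([45, 45, 19]) cylinder(h = 142, r = 21);
translate([45, 45, 161]) cylinder(h = 19, r = 45);


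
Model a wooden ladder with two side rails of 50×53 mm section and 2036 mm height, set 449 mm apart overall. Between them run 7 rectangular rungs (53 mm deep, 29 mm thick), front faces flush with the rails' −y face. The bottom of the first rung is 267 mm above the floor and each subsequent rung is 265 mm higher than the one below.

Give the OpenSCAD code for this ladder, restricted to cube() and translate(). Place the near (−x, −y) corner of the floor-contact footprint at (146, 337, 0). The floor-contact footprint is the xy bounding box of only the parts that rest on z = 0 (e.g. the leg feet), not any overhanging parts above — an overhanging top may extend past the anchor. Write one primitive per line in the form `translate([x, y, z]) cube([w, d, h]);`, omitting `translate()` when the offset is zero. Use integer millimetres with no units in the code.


translate([146, 337, 0]) cube([50, 53, 2036]);
translate([545, 337, 0]) cube([50, 53, 2036]);
translate([196, 337, 267]) cube([349, 53, 29]);
translate([196, 337, 532]) cube([349, 53, 29]);
translate([196, 337, 797]) cube([349, 53, 29]);
translate([196, 337, 1062]) cube([349, 53, 29]);
translate([196, 337, 1327]) cube([349, 53, 29]);
translate([196, 337, 1592]) cube([349, 53, 29]);
translate([196, 337, 1857]) cube([349, 53, 29]);


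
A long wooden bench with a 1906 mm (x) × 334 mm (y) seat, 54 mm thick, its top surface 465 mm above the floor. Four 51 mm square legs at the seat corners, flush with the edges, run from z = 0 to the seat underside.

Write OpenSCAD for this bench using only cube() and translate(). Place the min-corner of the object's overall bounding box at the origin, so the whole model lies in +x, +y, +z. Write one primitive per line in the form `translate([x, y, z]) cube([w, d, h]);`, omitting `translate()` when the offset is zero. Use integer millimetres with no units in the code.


translate([0, 0, 411]) cube([1906, 334, 54]);
cube([51, 51, 411]);
translate([0, 283, 0]) cube([51, 51, 411]);
translate([1855, 0, 0]) cube([51, 51, 411]);
translate([1855, 283, 0]) cube([51, 51, 411]);


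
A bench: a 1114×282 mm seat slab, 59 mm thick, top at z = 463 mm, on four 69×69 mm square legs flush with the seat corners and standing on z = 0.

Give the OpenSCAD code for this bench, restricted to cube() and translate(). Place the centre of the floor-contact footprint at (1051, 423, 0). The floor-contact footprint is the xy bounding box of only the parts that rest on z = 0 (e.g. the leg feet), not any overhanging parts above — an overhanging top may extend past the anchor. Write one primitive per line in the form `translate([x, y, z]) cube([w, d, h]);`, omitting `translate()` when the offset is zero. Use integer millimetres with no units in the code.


translate([494, 282, 404]) cube([1114, 282, 59]);
translate([494, 282, 0]) cube([69, 69, 404]);
translate([494, 495, 0]) cube([69, 69, 404]);
translate([1539, 282, 0]) cube([69, 69, 404]);
translate([1539, 495, 0]) cube([69, 69, 404]);


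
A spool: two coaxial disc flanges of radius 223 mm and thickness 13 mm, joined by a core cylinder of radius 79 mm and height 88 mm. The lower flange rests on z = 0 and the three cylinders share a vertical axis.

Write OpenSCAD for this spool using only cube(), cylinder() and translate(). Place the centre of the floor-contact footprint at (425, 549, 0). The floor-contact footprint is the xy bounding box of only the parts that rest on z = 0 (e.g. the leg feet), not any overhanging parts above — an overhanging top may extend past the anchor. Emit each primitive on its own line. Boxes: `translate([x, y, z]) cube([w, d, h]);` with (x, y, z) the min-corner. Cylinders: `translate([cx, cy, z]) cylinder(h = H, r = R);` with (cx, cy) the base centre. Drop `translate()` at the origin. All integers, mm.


translate([425, 549, 0]) cylinder(h = 13, r = 223);
translate([425, 549, 13]) cylinder(h = 88, r = 79);
translate([425, 549, 101]) cylinder(h = 13, r = 223);


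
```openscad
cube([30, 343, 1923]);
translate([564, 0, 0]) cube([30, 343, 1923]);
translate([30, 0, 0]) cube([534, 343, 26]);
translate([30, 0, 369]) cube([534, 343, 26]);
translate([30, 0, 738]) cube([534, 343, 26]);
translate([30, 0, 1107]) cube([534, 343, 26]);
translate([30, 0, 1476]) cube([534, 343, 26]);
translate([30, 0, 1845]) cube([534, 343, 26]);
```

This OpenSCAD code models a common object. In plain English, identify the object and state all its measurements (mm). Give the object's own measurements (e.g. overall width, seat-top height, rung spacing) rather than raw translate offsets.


An open bookshelf. Two side panels, each 30 mm thick, 343 mm deep and 1923 mm tall, stand 594 mm apart (outside-to-outside). Between them sit 6 shelves, each 26 mm thick and 343 mm deep, spanning the full gap between the sides. The bottom shelf rests on the floor (its underside at z = 0) and the clear gap between one shelf's top and the next shelf's underside is 343 mm.


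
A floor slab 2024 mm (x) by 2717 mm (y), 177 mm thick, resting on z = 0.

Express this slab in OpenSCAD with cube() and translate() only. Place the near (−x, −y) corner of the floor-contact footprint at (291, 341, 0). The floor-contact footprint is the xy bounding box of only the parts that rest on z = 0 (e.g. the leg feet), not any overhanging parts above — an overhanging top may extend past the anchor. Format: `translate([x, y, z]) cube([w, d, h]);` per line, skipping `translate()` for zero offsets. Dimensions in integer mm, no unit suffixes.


translate([291, 341, 0]) cube([2024, 2717, 177]);


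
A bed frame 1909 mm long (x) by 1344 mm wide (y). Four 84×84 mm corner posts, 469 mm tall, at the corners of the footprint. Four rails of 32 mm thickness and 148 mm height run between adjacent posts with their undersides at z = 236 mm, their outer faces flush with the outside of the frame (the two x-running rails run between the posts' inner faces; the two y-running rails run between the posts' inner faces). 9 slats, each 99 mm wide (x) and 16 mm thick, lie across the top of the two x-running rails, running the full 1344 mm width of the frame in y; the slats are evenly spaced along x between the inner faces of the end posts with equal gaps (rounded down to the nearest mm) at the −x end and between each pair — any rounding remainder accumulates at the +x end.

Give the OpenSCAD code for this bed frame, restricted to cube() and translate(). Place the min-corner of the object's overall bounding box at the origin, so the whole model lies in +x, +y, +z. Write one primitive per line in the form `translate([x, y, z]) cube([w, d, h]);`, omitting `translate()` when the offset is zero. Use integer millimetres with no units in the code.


cube([84, 84, 469]);
translate([0, 1260, 0]) cube([84, 84, 469]);
translate([1825, 0, 0]) cube([84, 84, 469]);
translate([1825, 1260, 0]) cube([84, 84, 469]);
translate([84, 0, 236]) cube([1741, 32, 148]);
translate([84, 1312, 236]) cube([1741, 32, 148]);
translate([0, 84, 236]) cube([32, 1176, 148]);
translate([1877, 84, 236]) cube([32, 1176, 148]);
translate([169, 0, 384]) cube([99, 1344, 16]);
translate([353, 0, 384]) cube([99, 1344, 16]);
translate([537, 0, 384]) cube([99, 1344, 16]);
translate([721, 0, 384]) cube([99, 1344, 16]);
translate([905, 0, 384]) cube([99, 1344, 16]);
translate([1089, 0, 384]) cube([99, 1344, 16]);
translate([1273, 0, 384]) cube([99, 1344, 16]);
translate([1457, 0, 384]) cube([99, 1344, 16]);
translate([1641, 0, 384]) cube([99, 1344, 16]);


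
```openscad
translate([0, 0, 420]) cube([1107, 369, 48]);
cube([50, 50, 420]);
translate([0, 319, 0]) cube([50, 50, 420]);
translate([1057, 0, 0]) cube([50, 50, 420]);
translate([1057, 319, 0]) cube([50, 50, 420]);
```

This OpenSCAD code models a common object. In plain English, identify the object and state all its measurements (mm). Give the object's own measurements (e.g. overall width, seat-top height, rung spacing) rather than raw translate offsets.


A bench: a 1107×369 mm seat slab, 48 mm thick, top at z = 468 mm, on four 50×50 mm square legs flush with the seat corners and standing on z = 0.


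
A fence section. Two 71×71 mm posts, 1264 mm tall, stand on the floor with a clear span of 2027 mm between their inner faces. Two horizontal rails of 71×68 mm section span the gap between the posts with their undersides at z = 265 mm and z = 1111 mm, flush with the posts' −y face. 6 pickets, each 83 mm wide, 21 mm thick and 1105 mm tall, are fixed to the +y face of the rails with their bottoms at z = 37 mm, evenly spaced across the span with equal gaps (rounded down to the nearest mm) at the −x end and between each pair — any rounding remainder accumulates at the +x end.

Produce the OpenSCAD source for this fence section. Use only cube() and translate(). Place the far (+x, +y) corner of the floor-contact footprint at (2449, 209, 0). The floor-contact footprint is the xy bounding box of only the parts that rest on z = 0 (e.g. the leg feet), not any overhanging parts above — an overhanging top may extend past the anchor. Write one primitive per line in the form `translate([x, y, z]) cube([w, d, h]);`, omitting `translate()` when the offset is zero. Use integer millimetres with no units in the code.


translate([280, 138, 0]) cube([71, 71, 1264]);
translate([2378, 138, 0]) cube([71, 71, 1264]);
translate([351, 138, 265]) cube([2027, 71, 68]);
translate([351, 138, 1111]) cube([2027, 71, 68]);
translate([569, 209, 37]) cube([83, 21, 1105]);
translate([870, 209, 37]) cube([83, 21, 1105]);
translate([1171, 209, 37]) cube([83, 21, 1105]);
translate([1472, 209, 37]) cube([83, 21, 1105]);
translate([1773, 209, 37]) cube([83, 21, 1105]);
translate([2074, 209, 37]) cube([83, 21, 1105]);


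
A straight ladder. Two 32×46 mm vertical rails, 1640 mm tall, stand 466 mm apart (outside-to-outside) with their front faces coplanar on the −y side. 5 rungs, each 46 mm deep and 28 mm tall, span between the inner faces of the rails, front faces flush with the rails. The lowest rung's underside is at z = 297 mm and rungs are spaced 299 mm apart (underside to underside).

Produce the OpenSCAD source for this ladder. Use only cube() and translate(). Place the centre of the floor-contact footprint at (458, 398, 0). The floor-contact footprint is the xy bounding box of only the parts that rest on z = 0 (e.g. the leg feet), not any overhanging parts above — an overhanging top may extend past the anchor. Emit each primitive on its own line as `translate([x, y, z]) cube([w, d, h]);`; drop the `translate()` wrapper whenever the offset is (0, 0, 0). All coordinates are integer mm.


translate([225, 375, 0]) cube([32, 46, 1640]);
translate([659, 375, 0]) cube([32, 46, 1640]);
translate([257, 375, 297]) cube([402, 46, 28]);
translate([257, 375, 596]) cube([402, 46, 28]);
translate([257, 375, 895]) cube([402, 46, 28]);
translate([257, 375, 1194]) cube([402, 46, 28]);
translate([257, 375, 1493]) cube([402, 46, 28]);


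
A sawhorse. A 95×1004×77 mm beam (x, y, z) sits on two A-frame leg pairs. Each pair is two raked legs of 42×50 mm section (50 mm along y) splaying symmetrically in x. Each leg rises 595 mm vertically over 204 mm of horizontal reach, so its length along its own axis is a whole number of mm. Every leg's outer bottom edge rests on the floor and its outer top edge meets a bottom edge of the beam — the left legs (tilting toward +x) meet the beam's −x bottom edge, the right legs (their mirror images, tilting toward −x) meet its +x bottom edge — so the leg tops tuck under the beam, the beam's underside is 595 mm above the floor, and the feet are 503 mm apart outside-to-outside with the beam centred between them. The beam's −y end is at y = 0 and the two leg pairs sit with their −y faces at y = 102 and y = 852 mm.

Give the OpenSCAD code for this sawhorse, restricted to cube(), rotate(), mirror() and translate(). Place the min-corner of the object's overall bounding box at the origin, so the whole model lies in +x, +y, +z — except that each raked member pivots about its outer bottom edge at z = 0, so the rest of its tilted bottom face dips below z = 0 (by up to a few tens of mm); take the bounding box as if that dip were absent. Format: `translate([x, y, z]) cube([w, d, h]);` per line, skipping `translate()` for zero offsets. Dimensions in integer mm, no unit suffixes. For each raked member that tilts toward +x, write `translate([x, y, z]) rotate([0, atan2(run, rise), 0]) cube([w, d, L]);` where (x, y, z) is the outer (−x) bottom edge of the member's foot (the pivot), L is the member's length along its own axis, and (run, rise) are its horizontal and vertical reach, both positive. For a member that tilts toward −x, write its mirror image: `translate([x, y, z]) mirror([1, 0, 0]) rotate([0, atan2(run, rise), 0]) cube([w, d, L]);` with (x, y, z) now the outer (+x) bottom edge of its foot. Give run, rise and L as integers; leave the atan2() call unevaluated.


// leg length = √(204² + 595²) = 629
// right-leg outer foot x = 2·204 + 95 = 503
// beam min-corner = (204, 0, 595)
translate([204, 0, 595]) cube([95, 1004, 77]);
translate([0, 102, 0]) rotate([0, atan2(204, 595), 0]) cube([42, 50, 629]);
translate([503, 102, 0]) mirror([1, 0, 0]) rotate([0, atan2(204, 595), 0]) cube([42, 50, 629]);
translate([0, 852, 0]) rotate([0, atan2(204, 595), 0]) cube([42, 50, 629]);
translate([503, 852, 0]) mirror([1, 0, 0]) rotate([0, atan2(204, 595), 0]) cube([42, 50, 629]);


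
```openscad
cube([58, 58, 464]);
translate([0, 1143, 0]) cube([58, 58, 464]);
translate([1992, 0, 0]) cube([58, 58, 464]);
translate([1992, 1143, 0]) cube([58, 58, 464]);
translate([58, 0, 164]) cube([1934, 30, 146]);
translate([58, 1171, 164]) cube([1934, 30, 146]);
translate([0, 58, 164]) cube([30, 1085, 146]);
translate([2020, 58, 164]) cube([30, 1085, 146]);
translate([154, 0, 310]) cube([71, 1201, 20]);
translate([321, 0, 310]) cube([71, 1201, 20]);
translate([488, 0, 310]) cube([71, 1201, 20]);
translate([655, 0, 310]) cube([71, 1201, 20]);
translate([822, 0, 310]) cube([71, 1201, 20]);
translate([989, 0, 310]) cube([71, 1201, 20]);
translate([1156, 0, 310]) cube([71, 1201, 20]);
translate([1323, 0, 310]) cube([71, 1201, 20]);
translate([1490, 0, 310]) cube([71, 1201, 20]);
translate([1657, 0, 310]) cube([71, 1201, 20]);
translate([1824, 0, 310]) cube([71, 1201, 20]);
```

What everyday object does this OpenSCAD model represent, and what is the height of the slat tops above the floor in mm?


A bed frame. The slat-top height is 330 mm.

Four posts, four rails, and a row of slats — a bed frame. Slats sit on the rails at z = 164 + 146 = 310; with slat thickness 20, the top is 330 mm.


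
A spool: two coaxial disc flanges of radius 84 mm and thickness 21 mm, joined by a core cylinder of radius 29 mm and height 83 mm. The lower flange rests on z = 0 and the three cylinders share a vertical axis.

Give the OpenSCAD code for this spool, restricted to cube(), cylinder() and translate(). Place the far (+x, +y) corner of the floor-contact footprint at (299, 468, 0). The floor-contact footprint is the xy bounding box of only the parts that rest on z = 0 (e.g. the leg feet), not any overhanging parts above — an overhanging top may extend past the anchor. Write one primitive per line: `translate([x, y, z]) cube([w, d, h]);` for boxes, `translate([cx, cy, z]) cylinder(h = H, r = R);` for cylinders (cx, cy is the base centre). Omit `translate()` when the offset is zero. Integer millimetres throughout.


translate([215, 384, 0]) cylinder(h = 21, r = 84);
translate([215, 384, 21]) cylinder(h = 83, r = 29);
translate([215, 384, 104]) cylinder(h = 21, r = 84);


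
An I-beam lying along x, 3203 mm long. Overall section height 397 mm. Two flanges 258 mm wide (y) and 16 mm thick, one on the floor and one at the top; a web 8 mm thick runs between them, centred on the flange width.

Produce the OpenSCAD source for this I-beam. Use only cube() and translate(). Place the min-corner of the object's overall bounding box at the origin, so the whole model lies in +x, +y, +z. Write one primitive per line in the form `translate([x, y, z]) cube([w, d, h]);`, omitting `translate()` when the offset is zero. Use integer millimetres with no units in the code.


cube([3203, 258, 16]);
translate([0, 125, 16]) cube([3203, 8, 365]);
translate([0, 0, 381]) cube([3203, 258, 16]);


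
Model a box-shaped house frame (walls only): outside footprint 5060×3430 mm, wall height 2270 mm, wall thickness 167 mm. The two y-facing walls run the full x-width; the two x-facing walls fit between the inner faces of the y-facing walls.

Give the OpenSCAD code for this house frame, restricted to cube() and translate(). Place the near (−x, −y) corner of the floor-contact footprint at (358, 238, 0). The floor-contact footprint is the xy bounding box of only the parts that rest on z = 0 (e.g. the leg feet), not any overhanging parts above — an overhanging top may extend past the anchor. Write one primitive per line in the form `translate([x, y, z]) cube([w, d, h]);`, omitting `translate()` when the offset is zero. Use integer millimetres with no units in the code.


translate([358, 238, 0]) cube([5060, 167, 2270]);
translate([358, 3501, 0]) cube([5060, 167, 2270]);
translate([358, 405, 0]) cube([167, 3096, 2270]);
translate([5251, 405, 0]) cube([167, 3096, 2270]);


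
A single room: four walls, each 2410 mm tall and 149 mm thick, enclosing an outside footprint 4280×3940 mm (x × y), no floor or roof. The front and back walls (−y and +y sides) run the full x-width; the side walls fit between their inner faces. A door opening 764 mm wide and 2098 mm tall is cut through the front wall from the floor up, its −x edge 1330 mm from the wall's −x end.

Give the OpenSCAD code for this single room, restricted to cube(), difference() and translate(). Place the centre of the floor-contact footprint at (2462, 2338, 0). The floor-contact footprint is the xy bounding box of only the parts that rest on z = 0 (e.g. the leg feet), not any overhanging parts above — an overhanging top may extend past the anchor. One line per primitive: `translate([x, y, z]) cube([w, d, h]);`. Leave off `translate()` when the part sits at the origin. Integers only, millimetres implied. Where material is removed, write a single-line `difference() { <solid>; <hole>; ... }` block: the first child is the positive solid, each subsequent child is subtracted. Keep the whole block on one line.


difference() { translate([322, 368, 0]) cube([4280, 149, 2410]); translate([1652, 368, 0]) cube([764, 149, 2098]); }
translate([322, 4159, 0]) cube([4280, 149, 2410]);
translate([322, 517, 0]) cube([149, 3642, 2410]);
translate([4453, 517, 0]) cube([149, 3642, 2410]);


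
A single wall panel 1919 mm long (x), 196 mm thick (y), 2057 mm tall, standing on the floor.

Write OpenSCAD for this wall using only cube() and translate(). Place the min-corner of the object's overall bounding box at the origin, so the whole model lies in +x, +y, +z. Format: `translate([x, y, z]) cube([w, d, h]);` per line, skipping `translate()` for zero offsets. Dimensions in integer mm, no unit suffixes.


cube([1919, 196, 2057]);


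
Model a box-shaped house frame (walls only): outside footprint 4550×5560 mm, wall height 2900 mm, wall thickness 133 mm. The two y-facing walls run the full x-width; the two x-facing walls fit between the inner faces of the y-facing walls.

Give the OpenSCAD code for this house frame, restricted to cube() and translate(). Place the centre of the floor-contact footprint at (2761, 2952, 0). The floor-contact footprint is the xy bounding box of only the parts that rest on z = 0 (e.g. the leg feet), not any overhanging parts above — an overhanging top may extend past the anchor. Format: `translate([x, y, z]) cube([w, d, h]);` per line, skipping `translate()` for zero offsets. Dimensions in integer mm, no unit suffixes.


translate([486, 172, 0]) cube([4550, 133, 2900]);
translate([486, 5599, 0]) cube([4550, 133, 2900]);
translate([486, 305, 0]) cube([133, 5294, 2900]);
translate([4903, 305, 0]) cube([133, 5294, 2900]);


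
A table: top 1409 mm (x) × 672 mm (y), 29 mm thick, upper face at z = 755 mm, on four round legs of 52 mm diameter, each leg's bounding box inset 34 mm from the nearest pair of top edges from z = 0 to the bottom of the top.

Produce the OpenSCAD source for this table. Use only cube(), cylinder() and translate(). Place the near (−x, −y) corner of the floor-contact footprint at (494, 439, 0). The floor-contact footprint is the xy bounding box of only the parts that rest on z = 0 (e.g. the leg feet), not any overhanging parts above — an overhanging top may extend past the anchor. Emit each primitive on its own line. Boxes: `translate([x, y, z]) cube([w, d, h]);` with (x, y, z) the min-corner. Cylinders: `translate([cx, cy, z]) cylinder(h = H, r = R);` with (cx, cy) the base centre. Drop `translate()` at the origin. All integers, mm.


// leg_h = 755 - 29 = 726
translate([460, 405, 726]) cube([1409, 672, 29]);
translate([520, 465, 0]) cylinder(h = 726, r = 26);
translate([1809, 465, 0]) cylinder(h = 726, r = 26);
translate([520, 1017, 0]) cylinder(h = 726, r = 26);
translate([1809, 1017, 0]) cylinder(h = 726, r = 26);


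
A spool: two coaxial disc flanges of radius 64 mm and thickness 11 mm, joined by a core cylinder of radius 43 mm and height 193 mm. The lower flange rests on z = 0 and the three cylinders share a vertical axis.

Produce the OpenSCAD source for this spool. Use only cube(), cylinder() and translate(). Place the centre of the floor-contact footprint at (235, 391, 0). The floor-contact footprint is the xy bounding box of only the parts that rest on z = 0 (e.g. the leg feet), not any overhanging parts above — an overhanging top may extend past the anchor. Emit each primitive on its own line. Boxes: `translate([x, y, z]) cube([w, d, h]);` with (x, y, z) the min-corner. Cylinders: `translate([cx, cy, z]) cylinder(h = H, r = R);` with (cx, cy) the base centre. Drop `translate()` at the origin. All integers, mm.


translate([235, 391, 0]) cylinder(h = 11, r = 64);
translate([235, 391, 11]) cylinder(h = 193, r = 43);
translate([235, 391, 204]) cylinder(h = 11, r = 64);


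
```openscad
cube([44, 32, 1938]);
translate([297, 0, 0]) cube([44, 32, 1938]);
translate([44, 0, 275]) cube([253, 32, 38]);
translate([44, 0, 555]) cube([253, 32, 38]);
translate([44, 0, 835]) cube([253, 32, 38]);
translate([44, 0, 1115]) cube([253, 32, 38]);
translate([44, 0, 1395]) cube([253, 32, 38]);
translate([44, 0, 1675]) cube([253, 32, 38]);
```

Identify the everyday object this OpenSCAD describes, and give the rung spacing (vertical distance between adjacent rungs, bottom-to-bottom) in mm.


A ladder. The rung spacing is 280 mm.

Two tall 44×32 posts with 6 short bars between them — a ladder. Adjacent rungs sit at z = 275 and z = 555, so the spacing is 555 − 275 = 280 mm.


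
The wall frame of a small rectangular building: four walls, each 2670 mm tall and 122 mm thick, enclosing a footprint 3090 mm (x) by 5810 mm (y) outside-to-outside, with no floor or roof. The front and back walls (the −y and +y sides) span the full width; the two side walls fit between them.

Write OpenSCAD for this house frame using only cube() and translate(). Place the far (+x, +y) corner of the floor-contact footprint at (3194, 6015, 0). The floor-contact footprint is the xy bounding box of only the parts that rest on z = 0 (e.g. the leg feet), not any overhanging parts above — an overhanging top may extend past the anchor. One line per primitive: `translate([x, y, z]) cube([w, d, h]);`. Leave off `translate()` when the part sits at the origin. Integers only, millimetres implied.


translate([104, 205, 0]) cube([3090, 122, 2670]);
translate([104, 5893, 0]) cube([3090, 122, 2670]);
translate([104, 327, 0]) cube([122, 5566, 2670]);
translate([3072, 327, 0]) cube([122, 5566, 2670]);


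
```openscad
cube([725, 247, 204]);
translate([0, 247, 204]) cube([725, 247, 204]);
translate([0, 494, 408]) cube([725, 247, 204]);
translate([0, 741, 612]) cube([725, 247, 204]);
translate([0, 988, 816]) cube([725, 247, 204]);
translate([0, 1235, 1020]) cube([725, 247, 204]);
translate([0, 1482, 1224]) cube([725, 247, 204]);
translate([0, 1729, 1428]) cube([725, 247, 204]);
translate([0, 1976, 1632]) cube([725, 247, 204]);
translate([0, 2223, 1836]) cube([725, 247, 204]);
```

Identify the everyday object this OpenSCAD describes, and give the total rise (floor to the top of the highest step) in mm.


A staircase. The total rise is 2040 mm.

10 identical blocks, each offset up and back from the previous — a staircase. Each step is 204 mm tall and there are 10 of them, so the total rise is 10 × 204 = 2040 mm.


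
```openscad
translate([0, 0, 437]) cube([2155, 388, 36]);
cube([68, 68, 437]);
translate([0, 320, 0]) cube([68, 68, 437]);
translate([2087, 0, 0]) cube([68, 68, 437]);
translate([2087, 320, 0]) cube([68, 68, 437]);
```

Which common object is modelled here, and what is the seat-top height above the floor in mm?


A bench. The seat-top height is 473 mm.

A long slab on four corner posts — a bench. The slab sits at z = 437 with thickness 36, so the top is 437 + 36 = 473 mm.


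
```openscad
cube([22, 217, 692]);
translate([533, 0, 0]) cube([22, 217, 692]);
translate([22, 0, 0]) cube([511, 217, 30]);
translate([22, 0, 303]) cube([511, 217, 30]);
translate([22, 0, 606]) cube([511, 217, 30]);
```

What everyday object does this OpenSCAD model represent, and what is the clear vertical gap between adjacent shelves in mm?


A bookshelf. The clear shelf gap is 273 mm.

Two tall side panels with 3 horizontal boards between them — a bookshelf. The first two shelf undersides are at z = 0 and z = 303; with shelf thickness 30, the clear gap is 303 − 0 − 30 = 273 mm.


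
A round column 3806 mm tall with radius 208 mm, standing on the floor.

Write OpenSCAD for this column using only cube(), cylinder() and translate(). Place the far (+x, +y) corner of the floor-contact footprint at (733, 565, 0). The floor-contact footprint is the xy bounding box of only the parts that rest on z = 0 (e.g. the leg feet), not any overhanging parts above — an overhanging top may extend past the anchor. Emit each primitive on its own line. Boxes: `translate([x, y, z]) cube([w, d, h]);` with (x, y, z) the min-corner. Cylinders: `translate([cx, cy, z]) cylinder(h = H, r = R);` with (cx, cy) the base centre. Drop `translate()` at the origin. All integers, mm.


translate([525, 357, 0]) cylinder(h = 3806, r = 208);


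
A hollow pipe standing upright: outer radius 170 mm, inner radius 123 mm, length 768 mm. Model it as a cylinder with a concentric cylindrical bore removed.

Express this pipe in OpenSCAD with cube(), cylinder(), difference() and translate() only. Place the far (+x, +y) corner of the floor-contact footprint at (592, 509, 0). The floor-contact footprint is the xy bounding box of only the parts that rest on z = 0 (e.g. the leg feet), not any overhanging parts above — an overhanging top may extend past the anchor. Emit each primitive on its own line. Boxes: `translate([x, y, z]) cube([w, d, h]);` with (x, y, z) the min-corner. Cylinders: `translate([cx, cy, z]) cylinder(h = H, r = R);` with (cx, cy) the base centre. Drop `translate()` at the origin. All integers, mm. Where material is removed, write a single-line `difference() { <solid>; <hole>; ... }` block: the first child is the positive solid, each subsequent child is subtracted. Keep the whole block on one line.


difference() { translate([422, 339, 0]) cylinder(h = 768, r = 170); translate([422, 339, 0]) cylinder(h = 768, r = 123); }


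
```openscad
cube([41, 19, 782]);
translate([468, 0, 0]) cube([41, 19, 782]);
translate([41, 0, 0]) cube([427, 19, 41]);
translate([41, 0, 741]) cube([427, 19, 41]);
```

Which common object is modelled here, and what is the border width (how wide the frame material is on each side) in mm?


A picture frame. The border width is 41 mm.

Four thin pieces enclosing a rectangular opening — a picture frame. The two full-height stiles are 782 mm tall; the top rail sits at z = 741 and is 41 mm tall, so the border above the opening is 782 − 741 = 41 mm, matching the stile x-width.


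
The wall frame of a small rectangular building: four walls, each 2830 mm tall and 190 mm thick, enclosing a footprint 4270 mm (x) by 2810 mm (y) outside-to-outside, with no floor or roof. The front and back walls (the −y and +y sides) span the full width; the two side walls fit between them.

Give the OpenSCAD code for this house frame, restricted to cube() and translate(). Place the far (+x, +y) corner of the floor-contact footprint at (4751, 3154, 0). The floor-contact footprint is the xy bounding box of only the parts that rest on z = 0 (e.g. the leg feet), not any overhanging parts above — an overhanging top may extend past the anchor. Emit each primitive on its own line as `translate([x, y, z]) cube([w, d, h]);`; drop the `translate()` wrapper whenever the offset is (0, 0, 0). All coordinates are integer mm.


translate([481, 344, 0]) cube([4270, 190, 2830]);
translate([481, 2964, 0]) cube([4270, 190, 2830]);
translate([481, 534, 0]) cube([190, 2430, 2830]);
translate([4561, 534, 0]) cube([190, 2430, 2830]);


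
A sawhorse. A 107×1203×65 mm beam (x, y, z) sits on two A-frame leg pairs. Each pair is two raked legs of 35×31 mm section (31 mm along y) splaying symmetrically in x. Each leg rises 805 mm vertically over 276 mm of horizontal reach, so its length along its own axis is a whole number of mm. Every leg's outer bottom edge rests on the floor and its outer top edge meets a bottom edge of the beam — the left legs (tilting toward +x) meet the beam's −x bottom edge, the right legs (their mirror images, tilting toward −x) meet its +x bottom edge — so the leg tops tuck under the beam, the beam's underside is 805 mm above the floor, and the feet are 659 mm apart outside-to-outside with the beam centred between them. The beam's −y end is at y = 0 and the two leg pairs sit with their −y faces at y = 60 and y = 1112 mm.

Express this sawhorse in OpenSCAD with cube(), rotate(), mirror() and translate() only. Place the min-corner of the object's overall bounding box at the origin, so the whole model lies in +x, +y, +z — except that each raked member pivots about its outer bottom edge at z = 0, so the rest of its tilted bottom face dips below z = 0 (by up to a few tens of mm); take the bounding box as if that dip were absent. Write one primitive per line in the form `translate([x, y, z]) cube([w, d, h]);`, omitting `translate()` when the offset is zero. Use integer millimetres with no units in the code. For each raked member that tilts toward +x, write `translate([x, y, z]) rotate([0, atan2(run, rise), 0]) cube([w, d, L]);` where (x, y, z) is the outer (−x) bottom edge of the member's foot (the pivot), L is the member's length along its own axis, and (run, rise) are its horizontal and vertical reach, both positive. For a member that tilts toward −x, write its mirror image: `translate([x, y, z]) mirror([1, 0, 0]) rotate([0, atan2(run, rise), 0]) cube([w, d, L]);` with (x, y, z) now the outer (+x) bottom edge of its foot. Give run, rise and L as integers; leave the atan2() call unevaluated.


translate([276, 0, 805]) cube([107, 1203, 65]);
translate([0, 60, 0]) rotate([0, atan2(276, 805), 0]) cube([35, 31, 851]);
translate([659, 60, 0]) mirror([1, 0, 0]) rotate([0, atan2(276, 805), 0]) cube([35, 31, 851]);
translate([0, 1112, 0]) rotate([0, atan2(276, 805), 0]) cube([35, 31, 851]);
translate([659, 1112, 0]) mirror([1, 0, 0]) rotate([0, atan2(276, 805), 0]) cube([35, 31, 851]);


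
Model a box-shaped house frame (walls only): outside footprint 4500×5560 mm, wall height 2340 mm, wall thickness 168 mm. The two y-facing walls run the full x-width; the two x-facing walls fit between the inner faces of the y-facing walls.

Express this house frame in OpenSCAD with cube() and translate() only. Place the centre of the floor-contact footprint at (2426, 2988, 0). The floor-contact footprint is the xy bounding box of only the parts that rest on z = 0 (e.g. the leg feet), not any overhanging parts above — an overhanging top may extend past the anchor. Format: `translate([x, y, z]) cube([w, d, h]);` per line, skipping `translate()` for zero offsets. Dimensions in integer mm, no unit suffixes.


translate([176, 208, 0]) cube([4500, 168, 2340]);
translate([176, 5600, 0]) cube([4500, 168, 2340]);
translate([176, 376, 0]) cube([168, 5224, 2340]);
translate([4508, 376, 0]) cube([168, 5224, 2340]);


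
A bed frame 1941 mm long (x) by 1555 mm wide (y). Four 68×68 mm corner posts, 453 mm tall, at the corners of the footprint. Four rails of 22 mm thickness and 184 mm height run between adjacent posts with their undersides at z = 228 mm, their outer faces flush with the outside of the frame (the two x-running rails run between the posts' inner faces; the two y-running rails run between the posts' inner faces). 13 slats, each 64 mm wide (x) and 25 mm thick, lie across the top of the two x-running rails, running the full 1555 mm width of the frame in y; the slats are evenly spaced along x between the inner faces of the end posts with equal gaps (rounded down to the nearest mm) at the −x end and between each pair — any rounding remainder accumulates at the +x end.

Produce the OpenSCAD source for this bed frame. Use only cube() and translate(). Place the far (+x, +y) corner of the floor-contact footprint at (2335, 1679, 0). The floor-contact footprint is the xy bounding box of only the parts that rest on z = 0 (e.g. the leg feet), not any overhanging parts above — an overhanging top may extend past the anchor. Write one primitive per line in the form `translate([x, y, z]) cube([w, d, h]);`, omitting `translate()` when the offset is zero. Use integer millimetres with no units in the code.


translate([394, 124, 0]) cube([68, 68, 453]);
translate([394, 1611, 0]) cube([68, 68, 453]);
translate([2267, 124, 0]) cube([68, 68, 453]);
translate([2267, 1611, 0]) cube([68, 68, 453]);
translate([462, 124, 228]) cube([1805, 22, 184]);
translate([462, 1657, 228]) cube([1805, 22, 184]);
translate([394, 192, 228]) cube([22, 1419, 184]);
translate([2313, 192, 228]) cube([22, 1419, 184]);
translate([531, 124, 412]) cube([64, 1555, 25]);
translate([664, 124, 412]) cube([64, 1555, 25]);
translate([797, 124, 412]) cube([64, 1555, 25]);
translate([930, 124, 412]) cube([64, 1555, 25]);
translate([1063, 124, 412]) cube([64, 1555, 25]);
translate([1196, 124, 412]) cube([64, 1555, 25]);
translate([1329, 124, 412]) cube([64, 1555, 25]);
translate([1462, 124, 412]) cube([64, 1555, 25]);
translate([1595, 124, 412]) cube([64, 1555, 25]);
translate([1728, 124, 412]) cube([64, 1555, 25]);
translate([1861, 124, 412]) cube([64, 1555, 25]);
translate([1994, 124, 412]) cube([64, 1555, 25]);
translate([2127, 124, 412]) cube([64, 1555, 25]);
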